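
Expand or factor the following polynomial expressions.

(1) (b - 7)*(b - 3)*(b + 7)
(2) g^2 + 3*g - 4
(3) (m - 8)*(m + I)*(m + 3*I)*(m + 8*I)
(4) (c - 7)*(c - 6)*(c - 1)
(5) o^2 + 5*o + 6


(1) = b^3 - 3*b^2 - 49*b + 147
(2) = (g - 1)*(g + 4)
(3) = m^4 - 8*m^3 + 12*I*m^3 - 35*m^2 - 96*I*m^2 + 280*m - 24*I*m + 192*I
(4) = c^3 - 14*c^2 + 55*c - 42
(5) = (o + 2)*(o + 3)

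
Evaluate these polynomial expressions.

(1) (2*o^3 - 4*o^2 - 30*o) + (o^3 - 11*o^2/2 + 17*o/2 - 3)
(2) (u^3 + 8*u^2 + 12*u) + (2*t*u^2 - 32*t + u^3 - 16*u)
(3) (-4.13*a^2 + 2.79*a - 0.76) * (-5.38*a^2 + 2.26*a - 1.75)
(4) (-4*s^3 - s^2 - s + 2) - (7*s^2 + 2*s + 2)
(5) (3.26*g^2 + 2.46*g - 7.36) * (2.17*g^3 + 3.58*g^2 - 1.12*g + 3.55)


(1) = 3*o^3 - 19*o^2/2 - 43*o/2 - 3
(2) = 2*t*u^2 - 32*t + 2*u^3 + 8*u^2 - 4*u
(3) = 22.2194*a^4 - 24.344*a^3 + 17.6217*a^2 - 6.6001*a + 1.33
(4) = -4*s^3 - 8*s^2 - 3*s
(5) = 7.0742*g^5 + 17.009*g^4 - 10.8156*g^3 - 17.531*g^2 + 16.9762*g - 26.128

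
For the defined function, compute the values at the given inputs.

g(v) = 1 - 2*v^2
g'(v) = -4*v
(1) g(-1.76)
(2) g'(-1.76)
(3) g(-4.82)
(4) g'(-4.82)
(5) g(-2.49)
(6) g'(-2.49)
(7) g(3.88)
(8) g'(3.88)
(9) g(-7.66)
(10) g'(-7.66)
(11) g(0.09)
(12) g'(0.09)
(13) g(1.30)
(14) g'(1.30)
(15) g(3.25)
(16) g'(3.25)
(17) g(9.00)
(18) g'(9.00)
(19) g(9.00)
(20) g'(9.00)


(1) = -5.20
(2) = 7.04
(3) = -45.46
(4) = 19.28
(5) = -11.40
(6) = 9.96
(7) = -29.11
(8) = -15.52
(9) = -116.35
(10) = 30.64
(11) = 0.98
(12) = -0.36
(13) = -2.38
(14) = -5.20
(15) = -20.12
(16) = -13.00
(17) = -161.00
(18) = -36.00
(19) = -161.00
(20) = -36.00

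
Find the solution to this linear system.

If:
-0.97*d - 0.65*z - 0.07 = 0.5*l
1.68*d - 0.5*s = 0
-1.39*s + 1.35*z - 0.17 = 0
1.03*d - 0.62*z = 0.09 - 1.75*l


Then:
d = -0.06
l = 0.06
s = -0.19
z = -0.07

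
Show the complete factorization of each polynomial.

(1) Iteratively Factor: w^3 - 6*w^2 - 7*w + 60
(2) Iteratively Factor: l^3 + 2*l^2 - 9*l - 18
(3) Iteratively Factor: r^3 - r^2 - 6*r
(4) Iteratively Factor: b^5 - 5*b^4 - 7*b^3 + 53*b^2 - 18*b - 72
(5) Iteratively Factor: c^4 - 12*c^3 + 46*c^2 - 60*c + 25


(1) = (w + 3)*(w^2 - 9*w + 20) = (w - 5)*(w + 3)*(w - 4)
(2) = (l + 2)*(l^2 - 9) = (l - 3)*(l + 2)*(l + 3)
(3) = (r)*(r^2 - r - 6) = r*(r + 2)*(r - 3)
(4) = (b - 3)*(b^4 - 2*b^3 - 13*b^2 + 14*b + 24) = (b - 3)*(b + 3)*(b^3 - 5*b^2 + 2*b + 8) = (b - 4)*(b - 3)*(b + 3)*(b^2 - b - 2) = (b - 4)*(b - 3)*(b + 1)*(b + 3)*(b - 2)
(5) = (c - 5)*(c^3 - 7*c^2 + 11*c - 5) = (c - 5)*(c - 1)*(c^2 - 6*c + 5) = (c - 5)^2*(c - 1)*(c - 1)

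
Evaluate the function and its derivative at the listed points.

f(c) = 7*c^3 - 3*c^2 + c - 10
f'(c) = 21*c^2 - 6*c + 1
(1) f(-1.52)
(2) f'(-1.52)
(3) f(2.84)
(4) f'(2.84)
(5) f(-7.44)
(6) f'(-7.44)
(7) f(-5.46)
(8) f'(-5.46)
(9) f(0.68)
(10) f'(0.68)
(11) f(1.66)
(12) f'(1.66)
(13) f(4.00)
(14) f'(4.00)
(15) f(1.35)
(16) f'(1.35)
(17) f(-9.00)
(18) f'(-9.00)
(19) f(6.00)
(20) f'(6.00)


(1) = -43.03
(2) = 58.64
(3) = 128.99
(4) = 153.34
(5) = -3066.32
(6) = 1208.07
(7) = -1244.29
(8) = 659.80
(9) = -8.51
(10) = 6.63
(11) = 15.41
(12) = 48.91
(13) = 394.00
(14) = 313.00
(15) = 3.11
(16) = 31.17
(17) = -5365.00
(18) = 1756.00
(19) = 1400.00
(20) = 721.00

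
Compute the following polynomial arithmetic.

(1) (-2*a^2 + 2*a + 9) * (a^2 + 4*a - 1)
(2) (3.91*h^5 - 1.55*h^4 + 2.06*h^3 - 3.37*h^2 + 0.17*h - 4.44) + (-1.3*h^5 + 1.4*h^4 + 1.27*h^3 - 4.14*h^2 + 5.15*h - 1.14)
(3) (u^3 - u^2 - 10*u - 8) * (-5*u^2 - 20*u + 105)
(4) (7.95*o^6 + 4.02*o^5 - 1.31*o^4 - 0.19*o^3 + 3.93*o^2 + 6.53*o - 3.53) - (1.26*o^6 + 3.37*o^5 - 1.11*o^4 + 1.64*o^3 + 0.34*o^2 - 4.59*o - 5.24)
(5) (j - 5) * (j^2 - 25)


(1) = -2*a^4 - 6*a^3 + 19*a^2 + 34*a - 9
(2) = 2.61*h^5 - 0.15*h^4 + 3.33*h^3 - 7.51*h^2 + 5.32*h - 5.58
(3) = -5*u^5 - 15*u^4 + 175*u^3 + 135*u^2 - 890*u - 840
(4) = 6.69*o^6 + 0.65*o^5 - 0.2*o^4 - 1.83*o^3 + 3.59*o^2 + 11.12*o + 1.71
(5) = j^3 - 5*j^2 - 25*j + 125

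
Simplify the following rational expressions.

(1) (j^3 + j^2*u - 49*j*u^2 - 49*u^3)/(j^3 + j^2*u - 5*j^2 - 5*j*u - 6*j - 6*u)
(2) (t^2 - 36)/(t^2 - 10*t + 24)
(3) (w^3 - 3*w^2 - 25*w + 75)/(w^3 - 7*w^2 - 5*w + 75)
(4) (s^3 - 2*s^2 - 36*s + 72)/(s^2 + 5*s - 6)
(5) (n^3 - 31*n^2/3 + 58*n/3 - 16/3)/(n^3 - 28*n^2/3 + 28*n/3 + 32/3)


(1) = (j^2 - 49*u^2)/(j^2 - 5*j - 6)
(2) = (t + 6)/(t - 4)
(3) = (w^2 + 2*w - 15)/(w^2 - 2*w - 15)
(4) = (s^2 - 8*s + 12)/(s - 1)
(5) = (3*n - 1)/(3*n + 2)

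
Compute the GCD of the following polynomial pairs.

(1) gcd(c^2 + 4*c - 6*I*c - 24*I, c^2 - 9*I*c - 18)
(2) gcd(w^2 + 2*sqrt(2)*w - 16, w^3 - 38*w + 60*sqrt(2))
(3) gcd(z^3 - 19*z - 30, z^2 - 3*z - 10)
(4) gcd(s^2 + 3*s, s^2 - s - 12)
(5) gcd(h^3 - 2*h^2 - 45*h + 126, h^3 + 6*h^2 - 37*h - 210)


(1) = c - 6*I
(2) = w - 2*sqrt(2)
(3) = gcd((z - 5)*(z + 2)*(z + 3), (z - 5)*(z + 2)) = z^2 - 3*z - 10
(4) = s + 3
(5) = h^2 + h - 42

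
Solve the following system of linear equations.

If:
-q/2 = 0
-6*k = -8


Then:
k = 4/3
q = 0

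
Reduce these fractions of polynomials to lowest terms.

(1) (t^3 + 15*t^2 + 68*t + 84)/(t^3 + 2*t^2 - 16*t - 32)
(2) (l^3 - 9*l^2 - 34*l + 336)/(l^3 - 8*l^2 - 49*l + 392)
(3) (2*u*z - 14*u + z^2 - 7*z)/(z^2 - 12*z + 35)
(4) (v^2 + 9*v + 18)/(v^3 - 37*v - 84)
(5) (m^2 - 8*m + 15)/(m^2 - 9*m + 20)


(1) = (t^2 + 13*t + 42)/(t^2 - 16)
(2) = (l + 6)/(l + 7)
(3) = (2*u + z)/(z - 5)
(4) = (v + 6)/(v^2 - 3*v - 28)
(5) = (m - 3)/(m - 4)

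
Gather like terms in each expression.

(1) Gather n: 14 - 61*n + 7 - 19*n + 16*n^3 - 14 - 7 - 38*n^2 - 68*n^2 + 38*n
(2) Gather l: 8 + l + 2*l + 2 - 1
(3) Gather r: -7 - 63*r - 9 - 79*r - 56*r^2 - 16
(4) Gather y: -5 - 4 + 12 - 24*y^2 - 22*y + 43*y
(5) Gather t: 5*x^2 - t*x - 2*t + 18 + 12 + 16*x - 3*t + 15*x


(1) = 16*n^3 - 106*n^2 - 42*n
(2) = 3*l + 9
(3) = -56*r^2 - 142*r - 32
(4) = -24*y^2 + 21*y + 3
(5) = t*(-x - 5) + 5*x^2 + 31*x + 30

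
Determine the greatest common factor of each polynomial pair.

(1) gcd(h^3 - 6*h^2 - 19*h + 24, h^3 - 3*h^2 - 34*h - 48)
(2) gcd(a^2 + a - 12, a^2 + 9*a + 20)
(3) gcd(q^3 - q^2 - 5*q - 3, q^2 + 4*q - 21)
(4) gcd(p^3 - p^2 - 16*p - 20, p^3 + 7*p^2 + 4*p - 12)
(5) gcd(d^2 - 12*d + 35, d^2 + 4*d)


(1) = h^2 - 5*h - 24
(2) = gcd((a - 3)*(a + 4), (a + 4)*(a + 5)) = a + 4
(3) = gcd((q - 3)*(q + 1)^2, (q - 3)*(q + 7)) = q - 3
(4) = gcd((p - 5)*(p + 2)^2, (p - 1)*(p + 2)*(p + 6)) = p + 2
(5) = 1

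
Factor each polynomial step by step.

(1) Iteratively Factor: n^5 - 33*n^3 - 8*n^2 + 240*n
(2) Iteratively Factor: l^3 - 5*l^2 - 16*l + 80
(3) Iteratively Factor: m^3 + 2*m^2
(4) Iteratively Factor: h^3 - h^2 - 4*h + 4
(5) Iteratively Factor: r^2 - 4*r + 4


(1) = (n - 5)*(n^4 + 5*n^3 - 8*n^2 - 48*n) = (n - 5)*(n + 4)*(n^3 + n^2 - 12*n) = (n - 5)*(n - 3)*(n + 4)*(n^2 + 4*n) = (n - 5)*(n - 3)*(n + 4)^2*(n)
(2) = (l + 4)*(l^2 - 9*l + 20) = (l - 5)*(l + 4)*(l - 4)
(3) = (m + 2)*(m^2) = m*(m + 2)*(m)
(4) = (h - 2)*(h^2 + h - 2) = (h - 2)*(h - 1)*(h + 2)
(5) = (r - 2)*(r - 2)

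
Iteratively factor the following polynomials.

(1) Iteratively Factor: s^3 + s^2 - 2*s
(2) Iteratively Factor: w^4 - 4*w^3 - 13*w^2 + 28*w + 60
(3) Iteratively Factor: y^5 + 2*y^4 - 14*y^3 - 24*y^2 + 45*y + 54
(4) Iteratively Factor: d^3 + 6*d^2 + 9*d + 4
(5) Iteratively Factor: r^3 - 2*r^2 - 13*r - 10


(1) = (s)*(s^2 + s - 2) = s*(s + 2)*(s - 1)
(2) = (w + 2)*(w^3 - 6*w^2 - w + 30) = (w - 3)*(w + 2)*(w^2 - 3*w - 10) = (w - 5)*(w - 3)*(w + 2)*(w + 2)
(3) = (y - 2)*(y^4 + 4*y^3 - 6*y^2 - 36*y - 27) = (y - 3)*(y - 2)*(y^3 + 7*y^2 + 15*y + 9) = (y - 3)*(y - 2)*(y + 1)*(y^2 + 6*y + 9) = (y - 3)*(y - 2)*(y + 1)*(y + 3)*(y + 3)
(4) = (d + 1)*(d^2 + 5*d + 4) = (d + 1)^2*(d + 4)
(5) = (r + 2)*(r^2 - 4*r - 5) = (r + 1)*(r + 2)*(r - 5)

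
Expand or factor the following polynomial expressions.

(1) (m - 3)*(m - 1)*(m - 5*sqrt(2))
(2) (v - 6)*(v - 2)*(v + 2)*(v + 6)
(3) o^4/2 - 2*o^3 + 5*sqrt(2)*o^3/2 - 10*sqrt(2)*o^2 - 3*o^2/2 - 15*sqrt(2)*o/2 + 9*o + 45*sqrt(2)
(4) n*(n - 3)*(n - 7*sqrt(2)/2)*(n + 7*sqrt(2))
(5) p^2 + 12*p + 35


(1) = m^3 - 5*sqrt(2)*m^2 - 4*m^2 + 3*m + 20*sqrt(2)*m - 15*sqrt(2)
(2) = v^4 - 40*v^2 + 144
(3) = (o/2 + 1)*(o - 3)^2*(o + 5*sqrt(2))
(4) = n^4 - 3*n^3 + 7*sqrt(2)*n^3/2 - 49*n^2 - 21*sqrt(2)*n^2/2 + 147*n
(5) = (p + 5)*(p + 7)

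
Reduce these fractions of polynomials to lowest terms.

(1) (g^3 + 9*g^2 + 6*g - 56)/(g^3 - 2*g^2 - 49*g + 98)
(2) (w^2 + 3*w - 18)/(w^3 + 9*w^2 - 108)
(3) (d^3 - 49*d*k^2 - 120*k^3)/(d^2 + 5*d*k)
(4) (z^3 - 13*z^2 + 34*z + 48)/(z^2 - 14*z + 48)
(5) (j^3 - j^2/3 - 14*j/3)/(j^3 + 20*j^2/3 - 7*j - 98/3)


(1) = (g + 4)/(g - 7)
(2) = 1/(w + 6)
(3) = (d^2 - 5*d*k - 24*k^2)/d
(4) = z + 1
(5) = j/(j + 7)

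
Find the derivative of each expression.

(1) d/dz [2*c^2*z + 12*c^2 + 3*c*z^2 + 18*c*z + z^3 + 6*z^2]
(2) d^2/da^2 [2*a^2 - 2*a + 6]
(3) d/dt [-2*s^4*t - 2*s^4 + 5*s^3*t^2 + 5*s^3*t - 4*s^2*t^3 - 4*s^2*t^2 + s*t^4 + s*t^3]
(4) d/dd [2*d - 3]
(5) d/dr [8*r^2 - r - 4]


(1) = 2*c^2 + 6*c*z + 18*c + 3*z^2 + 12*z
(2) = 4
(3) = s*(-2*s^3 + 10*s^2*t + 5*s^2 - 12*s*t^2 - 8*s*t + 4*t^3 + 3*t^2)
(4) = 2
(5) = 16*r - 1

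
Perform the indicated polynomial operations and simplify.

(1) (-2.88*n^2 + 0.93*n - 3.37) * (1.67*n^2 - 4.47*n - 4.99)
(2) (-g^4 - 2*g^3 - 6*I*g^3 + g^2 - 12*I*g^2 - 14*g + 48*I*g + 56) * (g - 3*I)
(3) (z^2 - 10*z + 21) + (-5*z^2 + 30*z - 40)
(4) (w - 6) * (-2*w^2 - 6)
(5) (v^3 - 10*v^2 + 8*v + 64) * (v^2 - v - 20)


(1) = -4.8096*n^4 + 14.4267*n^3 + 4.5862*n^2 + 10.4232*n + 16.8163
(2) = -g^5 - 2*g^4 - 3*I*g^4 - 17*g^3 - 6*I*g^3 - 50*g^2 + 45*I*g^2 + 200*g + 42*I*g - 168*I
(3) = -4*z^2 + 20*z - 19
(4) = -2*w^3 + 12*w^2 - 6*w + 36
(5) = v^5 - 11*v^4 - 2*v^3 + 256*v^2 - 224*v - 1280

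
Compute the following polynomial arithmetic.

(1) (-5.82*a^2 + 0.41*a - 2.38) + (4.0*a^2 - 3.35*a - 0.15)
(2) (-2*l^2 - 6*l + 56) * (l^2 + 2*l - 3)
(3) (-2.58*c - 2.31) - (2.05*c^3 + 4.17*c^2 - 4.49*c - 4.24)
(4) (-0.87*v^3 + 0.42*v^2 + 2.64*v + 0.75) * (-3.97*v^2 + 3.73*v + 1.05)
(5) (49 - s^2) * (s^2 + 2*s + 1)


(1) = -1.82*a^2 - 2.94*a - 2.53
(2) = -2*l^4 - 10*l^3 + 50*l^2 + 130*l - 168
(3) = -2.05*c^3 - 4.17*c^2 + 1.91*c + 1.93
(4) = 3.4539*v^5 - 4.9125*v^4 - 9.8277*v^3 + 7.3107*v^2 + 5.5695*v + 0.7875
(5) = -s^4 - 2*s^3 + 48*s^2 + 98*s + 49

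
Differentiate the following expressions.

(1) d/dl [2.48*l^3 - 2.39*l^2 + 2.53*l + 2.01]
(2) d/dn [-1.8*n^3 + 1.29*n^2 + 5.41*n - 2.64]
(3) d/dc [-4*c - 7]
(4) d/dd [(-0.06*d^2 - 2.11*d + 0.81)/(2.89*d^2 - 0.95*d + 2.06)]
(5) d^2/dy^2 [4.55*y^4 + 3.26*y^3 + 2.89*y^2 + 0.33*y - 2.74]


(1) = 7.44*l^2 - 4.78*l + 2.53
(2) = -5.4*n^2 + 2.58*n + 5.41
(3) = -4
(4) = (6.1549*d^2 - 4.929*d - 3.5771)/(8.3521*d^4 - 5.491*d^3 + 12.8093*d^2 - 3.914*d + 4.2436)
(5) = 54.6*y^2 + 19.56*y + 5.78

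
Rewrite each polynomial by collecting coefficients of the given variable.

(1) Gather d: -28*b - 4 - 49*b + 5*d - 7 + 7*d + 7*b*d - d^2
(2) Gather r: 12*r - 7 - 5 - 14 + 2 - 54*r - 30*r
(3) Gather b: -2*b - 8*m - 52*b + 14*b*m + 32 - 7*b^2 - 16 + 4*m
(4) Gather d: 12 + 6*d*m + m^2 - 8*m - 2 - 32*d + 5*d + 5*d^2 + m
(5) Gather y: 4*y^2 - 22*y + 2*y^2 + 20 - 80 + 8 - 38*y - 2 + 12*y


(1) = -77*b - d^2 + d*(7*b + 12) - 11
(2) = -72*r - 24
(3) = -7*b^2 + b*(14*m - 54) - 4*m + 16
(4) = 5*d^2 + d*(6*m - 27) + m^2 - 7*m + 10
(5) = 6*y^2 - 48*y - 54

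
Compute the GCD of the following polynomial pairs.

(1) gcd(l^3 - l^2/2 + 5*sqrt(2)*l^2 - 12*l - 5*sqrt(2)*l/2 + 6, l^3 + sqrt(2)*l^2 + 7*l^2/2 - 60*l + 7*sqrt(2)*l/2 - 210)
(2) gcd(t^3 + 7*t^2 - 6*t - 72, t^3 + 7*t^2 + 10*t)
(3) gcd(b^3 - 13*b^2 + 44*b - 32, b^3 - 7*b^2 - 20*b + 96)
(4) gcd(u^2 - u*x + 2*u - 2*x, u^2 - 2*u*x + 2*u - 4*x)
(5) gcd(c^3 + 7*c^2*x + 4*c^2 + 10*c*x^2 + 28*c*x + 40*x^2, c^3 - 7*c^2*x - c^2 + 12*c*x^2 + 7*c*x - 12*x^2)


(1) = gcd((l - 1/2)*(l - sqrt(2))*(l + 6*sqrt(2)), (l + 7/2)*(l - 5*sqrt(2))*(l + 6*sqrt(2))) = l + 6*sqrt(2)
(2) = gcd((t - 3)*(t + 4)*(t + 6), t*(t + 2)*(t + 5)) = 1
(3) = b - 8
(4) = gcd((u + 2)*(u - x), (u + 2)*(u - 2*x)) = u + 2
(5) = 1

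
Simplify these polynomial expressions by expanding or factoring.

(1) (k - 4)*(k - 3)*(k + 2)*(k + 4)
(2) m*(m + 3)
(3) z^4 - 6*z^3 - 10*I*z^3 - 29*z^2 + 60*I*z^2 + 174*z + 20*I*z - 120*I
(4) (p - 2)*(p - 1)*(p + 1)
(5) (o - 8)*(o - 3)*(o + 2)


(1) = k^4 - k^3 - 22*k^2 + 16*k + 96
(2) = m^2 + 3*m
(3) = (z - 6)*(z - 5*I)*(z - 4*I)*(z - I)
(4) = p^3 - 2*p^2 - p + 2
(5) = o^3 - 9*o^2 + 2*o + 48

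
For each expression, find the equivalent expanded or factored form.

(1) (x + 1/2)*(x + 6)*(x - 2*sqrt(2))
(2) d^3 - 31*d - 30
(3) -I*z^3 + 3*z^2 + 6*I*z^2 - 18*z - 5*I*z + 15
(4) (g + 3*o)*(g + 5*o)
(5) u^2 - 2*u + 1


(1) = x^3 - 2*sqrt(2)*x^2 + 13*x^2/2 - 13*sqrt(2)*x + 3*x - 6*sqrt(2)
(2) = (d - 6)*(d + 1)*(d + 5)
(3) = (z - 5)*(z + 3*I)*(-I*z + I)
(4) = g^2 + 8*g*o + 15*o^2
(5) = (u - 1)^2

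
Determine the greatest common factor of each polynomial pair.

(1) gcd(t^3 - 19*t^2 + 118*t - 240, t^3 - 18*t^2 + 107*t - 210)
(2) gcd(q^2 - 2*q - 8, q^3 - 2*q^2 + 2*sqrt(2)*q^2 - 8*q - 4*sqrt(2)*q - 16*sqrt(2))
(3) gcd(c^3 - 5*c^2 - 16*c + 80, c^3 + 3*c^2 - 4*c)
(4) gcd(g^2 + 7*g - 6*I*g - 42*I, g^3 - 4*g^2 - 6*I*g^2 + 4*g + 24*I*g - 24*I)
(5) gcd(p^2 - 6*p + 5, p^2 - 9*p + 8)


(1) = gcd((t - 8)*(t - 6)*(t - 5), (t - 7)*(t - 6)*(t - 5)) = t^2 - 11*t + 30
(2) = gcd((q - 4)*(q + 2), (q - 4)*(q + 2)*(q + 2*sqrt(2))) = q^2 - 2*q - 8
(3) = c + 4
(4) = g - 6*I
(5) = gcd((p - 5)*(p - 1), (p - 8)*(p - 1)) = p - 1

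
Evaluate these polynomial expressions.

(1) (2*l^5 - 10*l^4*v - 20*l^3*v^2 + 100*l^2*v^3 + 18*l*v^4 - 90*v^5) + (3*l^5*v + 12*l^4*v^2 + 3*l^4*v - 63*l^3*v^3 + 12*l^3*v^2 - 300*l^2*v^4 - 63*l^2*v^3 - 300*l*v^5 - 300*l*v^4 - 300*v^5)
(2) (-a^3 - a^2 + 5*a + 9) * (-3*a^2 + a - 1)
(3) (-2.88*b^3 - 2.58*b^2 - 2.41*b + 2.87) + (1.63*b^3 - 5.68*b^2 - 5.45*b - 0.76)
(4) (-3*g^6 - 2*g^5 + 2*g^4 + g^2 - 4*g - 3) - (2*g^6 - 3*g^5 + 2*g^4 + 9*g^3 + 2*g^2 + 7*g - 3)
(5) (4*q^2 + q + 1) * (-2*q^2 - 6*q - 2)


(1) = 3*l^5*v + 2*l^5 + 12*l^4*v^2 - 7*l^4*v - 63*l^3*v^3 - 8*l^3*v^2 - 300*l^2*v^4 + 37*l^2*v^3 - 300*l*v^5 - 282*l*v^4 - 390*v^5
(2) = 3*a^5 + 2*a^4 - 15*a^3 - 21*a^2 + 4*a - 9
(3) = -1.25*b^3 - 8.26*b^2 - 7.86*b + 2.11
(4) = -5*g^6 + g^5 - 9*g^3 - g^2 - 11*g
(5) = -8*q^4 - 26*q^3 - 16*q^2 - 8*q - 2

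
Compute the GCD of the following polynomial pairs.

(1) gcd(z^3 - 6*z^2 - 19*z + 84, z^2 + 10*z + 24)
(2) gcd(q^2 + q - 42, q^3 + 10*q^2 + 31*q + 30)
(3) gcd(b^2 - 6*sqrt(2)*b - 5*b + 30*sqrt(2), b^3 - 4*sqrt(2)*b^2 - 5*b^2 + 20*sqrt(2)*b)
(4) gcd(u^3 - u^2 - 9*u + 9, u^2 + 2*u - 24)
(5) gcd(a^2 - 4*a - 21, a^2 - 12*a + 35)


(1) = z + 4
(2) = gcd((q - 6)*(q + 7), (q + 2)*(q + 3)*(q + 5)) = 1
(3) = gcd((b - 5)*(b - 6*sqrt(2)), b*(b - 5)*(b - 4*sqrt(2))) = b - 5
(4) = gcd((u - 3)*(u - 1)*(u + 3), (u - 4)*(u + 6)) = 1
(5) = gcd((a - 7)*(a + 3), (a - 7)*(a - 5)) = a - 7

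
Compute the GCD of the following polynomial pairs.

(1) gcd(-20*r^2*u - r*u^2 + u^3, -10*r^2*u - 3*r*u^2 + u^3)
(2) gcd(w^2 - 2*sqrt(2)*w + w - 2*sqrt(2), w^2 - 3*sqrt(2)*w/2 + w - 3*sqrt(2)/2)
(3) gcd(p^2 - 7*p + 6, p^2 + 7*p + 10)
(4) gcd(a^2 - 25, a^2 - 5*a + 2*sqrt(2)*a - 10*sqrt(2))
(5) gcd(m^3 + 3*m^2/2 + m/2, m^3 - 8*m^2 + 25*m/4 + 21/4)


(1) = 5*r*u - u^2
(2) = w + 1
(3) = gcd((p - 6)*(p - 1), (p + 2)*(p + 5)) = 1
(4) = gcd((a - 5)*(a + 5), (a - 5)*(a + 2*sqrt(2))) = a - 5
(5) = m + 1/2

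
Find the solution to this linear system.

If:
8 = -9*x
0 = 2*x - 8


Then:
No Solution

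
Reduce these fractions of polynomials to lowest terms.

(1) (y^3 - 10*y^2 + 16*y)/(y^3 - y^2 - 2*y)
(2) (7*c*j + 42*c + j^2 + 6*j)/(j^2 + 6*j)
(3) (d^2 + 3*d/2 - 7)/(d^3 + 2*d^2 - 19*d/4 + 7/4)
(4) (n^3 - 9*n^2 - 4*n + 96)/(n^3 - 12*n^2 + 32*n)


(1) = (y - 8)/(y + 1)
(2) = (7*c + j)/j
(3) = (2*d - 4)/(2*d^2 - 3*d + 1)
(4) = (n + 3)/n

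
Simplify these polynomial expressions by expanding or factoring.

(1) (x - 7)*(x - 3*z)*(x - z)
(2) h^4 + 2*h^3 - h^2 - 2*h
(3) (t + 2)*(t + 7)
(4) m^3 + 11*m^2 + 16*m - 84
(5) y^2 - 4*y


(1) = x^3 - 4*x^2*z - 7*x^2 + 3*x*z^2 + 28*x*z - 21*z^2
(2) = h*(h - 1)*(h + 1)*(h + 2)
(3) = t^2 + 9*t + 14
(4) = (m - 2)*(m + 6)*(m + 7)
(5) = y*(y - 4)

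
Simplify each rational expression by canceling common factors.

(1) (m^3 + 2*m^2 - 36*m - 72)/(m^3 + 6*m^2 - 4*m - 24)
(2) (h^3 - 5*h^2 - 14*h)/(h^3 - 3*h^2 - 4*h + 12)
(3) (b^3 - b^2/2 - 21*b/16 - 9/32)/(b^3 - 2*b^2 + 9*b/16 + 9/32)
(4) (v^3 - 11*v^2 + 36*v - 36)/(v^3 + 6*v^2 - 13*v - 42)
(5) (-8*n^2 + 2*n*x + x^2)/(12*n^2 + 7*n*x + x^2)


(1) = (m - 6)/(m - 2)
(2) = (h^2 - 7*h)/(h^2 - 5*h + 6)
(3) = (4*b + 3)/(4*b - 3)
(4) = (v^2 - 8*v + 12)/(v^2 + 9*v + 14)
(5) = (-2*n + x)/(3*n + x)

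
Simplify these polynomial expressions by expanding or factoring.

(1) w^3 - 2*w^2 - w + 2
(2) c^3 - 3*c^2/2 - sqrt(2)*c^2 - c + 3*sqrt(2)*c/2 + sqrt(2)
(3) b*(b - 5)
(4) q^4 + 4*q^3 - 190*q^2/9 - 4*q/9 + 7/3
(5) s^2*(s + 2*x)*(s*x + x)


(1) = (w - 2)*(w - 1)*(w + 1)
(2) = (c - 2)*(c + 1/2)*(c - sqrt(2))
(3) = b^2 - 5*b
(4) = (q - 3)*(q - 1/3)*(q + 1/3)*(q + 7)
(5) = s^4*x + 2*s^3*x^2 + s^3*x + 2*s^2*x^2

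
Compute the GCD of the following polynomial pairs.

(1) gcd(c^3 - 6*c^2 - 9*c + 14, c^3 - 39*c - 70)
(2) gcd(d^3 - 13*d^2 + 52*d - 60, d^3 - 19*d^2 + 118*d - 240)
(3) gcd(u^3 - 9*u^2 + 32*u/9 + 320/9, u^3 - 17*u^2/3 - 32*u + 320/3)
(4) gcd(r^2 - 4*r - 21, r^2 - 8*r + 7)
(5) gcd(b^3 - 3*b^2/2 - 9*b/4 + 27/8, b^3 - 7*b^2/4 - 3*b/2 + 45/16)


(1) = gcd((c - 7)*(c - 1)*(c + 2), (c - 7)*(c + 2)*(c + 5)) = c^2 - 5*c - 14
(2) = gcd((d - 6)*(d - 5)*(d - 2), (d - 8)*(d - 6)*(d - 5)) = d^2 - 11*d + 30
(3) = gcd((u - 8)*(u - 8/3)*(u + 5/3), (u - 8)*(u - 8/3)*(u + 5)) = u^2 - 32*u/3 + 64/3
(4) = gcd((r - 7)*(r + 3), (r - 7)*(r - 1)) = r - 7
(5) = b^2 - 3*b + 9/4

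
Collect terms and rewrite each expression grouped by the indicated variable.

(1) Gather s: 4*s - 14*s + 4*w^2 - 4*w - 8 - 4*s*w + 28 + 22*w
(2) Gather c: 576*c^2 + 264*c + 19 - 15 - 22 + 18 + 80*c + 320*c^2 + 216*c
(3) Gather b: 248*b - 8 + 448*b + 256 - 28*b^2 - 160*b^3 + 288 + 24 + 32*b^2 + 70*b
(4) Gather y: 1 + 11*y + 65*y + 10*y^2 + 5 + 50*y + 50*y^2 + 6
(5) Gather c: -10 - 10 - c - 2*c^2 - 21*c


(1) = s*(-4*w - 10) + 4*w^2 + 18*w + 20
(2) = 896*c^2 + 560*c
(3) = -160*b^3 + 4*b^2 + 766*b + 560
(4) = 60*y^2 + 126*y + 12
(5) = -2*c^2 - 22*c - 20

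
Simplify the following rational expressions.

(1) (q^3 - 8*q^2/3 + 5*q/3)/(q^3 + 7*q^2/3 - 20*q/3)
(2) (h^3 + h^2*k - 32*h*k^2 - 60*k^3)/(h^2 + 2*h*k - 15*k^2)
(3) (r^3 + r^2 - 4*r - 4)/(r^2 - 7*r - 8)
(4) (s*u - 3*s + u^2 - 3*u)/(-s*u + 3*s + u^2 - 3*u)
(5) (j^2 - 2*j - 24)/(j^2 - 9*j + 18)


(1) = (q - 1)/(q + 4)
(2) = (h^2 - 4*h*k - 12*k^2)/(h - 3*k)
(3) = (r^2 - 4)/(r - 8)
(4) = (-s - u)/(s - u)
(5) = (j + 4)/(j - 3)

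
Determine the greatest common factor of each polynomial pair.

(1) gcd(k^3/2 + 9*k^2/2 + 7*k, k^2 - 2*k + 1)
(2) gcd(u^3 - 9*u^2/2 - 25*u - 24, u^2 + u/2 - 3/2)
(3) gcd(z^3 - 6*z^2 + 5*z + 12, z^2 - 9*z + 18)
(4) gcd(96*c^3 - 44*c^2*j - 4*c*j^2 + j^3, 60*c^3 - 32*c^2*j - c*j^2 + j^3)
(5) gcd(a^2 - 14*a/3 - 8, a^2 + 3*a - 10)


(1) = 1
(2) = gcd((u - 8)*(u + 3/2)*(u + 2), (u - 1)*(u + 3/2)) = u + 3/2
(3) = z - 3
(4) = 12*c^2 - 4*c*j - j^2
(5) = 1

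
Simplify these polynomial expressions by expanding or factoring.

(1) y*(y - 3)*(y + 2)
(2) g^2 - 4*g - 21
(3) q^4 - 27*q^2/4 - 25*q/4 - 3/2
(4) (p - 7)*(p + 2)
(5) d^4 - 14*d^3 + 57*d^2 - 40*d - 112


(1) = y^3 - y^2 - 6*y
(2) = (g - 7)*(g + 3)
(3) = (q - 3)*(q + 1/2)^2*(q + 2)
(4) = p^2 - 5*p - 14
(5) = (d - 7)*(d - 4)^2*(d + 1)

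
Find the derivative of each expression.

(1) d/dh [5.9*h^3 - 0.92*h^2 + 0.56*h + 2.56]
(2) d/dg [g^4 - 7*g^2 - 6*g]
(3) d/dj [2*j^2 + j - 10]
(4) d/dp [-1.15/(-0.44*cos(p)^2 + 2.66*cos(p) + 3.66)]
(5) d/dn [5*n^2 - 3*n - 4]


(1) = 17.7*h^2 - 1.84*h + 0.56
(2) = 4*g^3 - 14*g - 6
(3) = 4*j + 1
(4) = (1.012*cos(p) - 3.059)*sin(p)/(-0.44*cos(p)^2 + 2.66*cos(p) + 3.66)^2
(5) = 10*n - 3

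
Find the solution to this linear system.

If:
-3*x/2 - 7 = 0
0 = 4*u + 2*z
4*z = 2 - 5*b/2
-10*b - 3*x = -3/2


Then:
b = 31/20
u = 15/64
x = -14/3
z = -15/32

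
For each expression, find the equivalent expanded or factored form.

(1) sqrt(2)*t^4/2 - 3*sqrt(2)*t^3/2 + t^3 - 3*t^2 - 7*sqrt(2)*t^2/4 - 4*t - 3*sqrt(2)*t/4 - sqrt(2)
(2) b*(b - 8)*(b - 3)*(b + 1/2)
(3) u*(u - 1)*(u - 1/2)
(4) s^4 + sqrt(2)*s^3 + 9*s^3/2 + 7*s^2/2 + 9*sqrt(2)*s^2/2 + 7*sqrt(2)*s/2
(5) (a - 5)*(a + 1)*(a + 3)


(1) = (t - 4)*(t + sqrt(2)/2)^2*(sqrt(2)*t/2 + sqrt(2)/2)
(2) = b^4 - 21*b^3/2 + 37*b^2/2 + 12*b
(3) = u^3 - 3*u^2/2 + u/2
(4) = s*(s + 1)*(s + 7/2)*(s + sqrt(2))
(5) = a^3 - a^2 - 17*a - 15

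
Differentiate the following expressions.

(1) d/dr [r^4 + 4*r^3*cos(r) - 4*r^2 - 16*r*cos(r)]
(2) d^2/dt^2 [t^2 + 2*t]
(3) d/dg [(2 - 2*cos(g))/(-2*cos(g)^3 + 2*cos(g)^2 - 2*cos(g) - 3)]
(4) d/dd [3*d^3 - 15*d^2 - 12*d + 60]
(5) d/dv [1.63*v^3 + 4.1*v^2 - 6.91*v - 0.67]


(1) = -4*r^3*sin(r) + 4*r^3 + 12*r^2*cos(r) + 16*r*sin(r) - 8*r - 16*cos(r)
(2) = 2
(3) = 8*(7*cos(g) - 4*cos(2*g) + cos(3*g) - 9)*sin(g)/(4*sin(g)^2 + 7*cos(g) + cos(3*g) + 2)^2
(4) = 9*d^2 - 30*d - 12
(5) = 4.89*v^2 + 8.2*v - 6.91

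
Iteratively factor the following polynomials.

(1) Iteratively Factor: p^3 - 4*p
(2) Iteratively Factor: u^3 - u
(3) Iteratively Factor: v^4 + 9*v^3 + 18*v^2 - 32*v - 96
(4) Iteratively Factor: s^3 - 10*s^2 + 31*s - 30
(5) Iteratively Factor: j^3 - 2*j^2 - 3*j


(1) = (p - 2)*(p^2 + 2*p) = p*(p - 2)*(p + 2)
(2) = (u)*(u^2 - 1) = u*(u - 1)*(u + 1)
(3) = (v + 4)*(v^3 + 5*v^2 - 2*v - 24) = (v + 3)*(v + 4)*(v^2 + 2*v - 8) = (v + 3)*(v + 4)^2*(v - 2)
(4) = (s - 5)*(s^2 - 5*s + 6) = (s - 5)*(s - 2)*(s - 3)
(5) = (j)*(j^2 - 2*j - 3) = j*(j - 3)*(j + 1)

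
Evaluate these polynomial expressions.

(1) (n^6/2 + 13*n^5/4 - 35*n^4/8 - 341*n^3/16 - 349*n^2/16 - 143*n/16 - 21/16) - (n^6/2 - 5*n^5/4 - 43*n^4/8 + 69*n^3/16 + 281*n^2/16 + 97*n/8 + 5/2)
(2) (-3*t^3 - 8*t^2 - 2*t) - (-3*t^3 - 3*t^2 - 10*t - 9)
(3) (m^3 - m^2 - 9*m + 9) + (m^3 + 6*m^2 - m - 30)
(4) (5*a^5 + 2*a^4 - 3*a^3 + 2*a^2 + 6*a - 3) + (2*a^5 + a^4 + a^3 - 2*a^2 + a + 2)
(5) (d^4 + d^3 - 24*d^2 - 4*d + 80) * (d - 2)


(1) = 9*n^5/2 + n^4 - 205*n^3/8 - 315*n^2/8 - 337*n/16 - 61/16
(2) = -5*t^2 + 8*t + 9
(3) = 2*m^3 + 5*m^2 - 10*m - 21
(4) = 7*a^5 + 3*a^4 - 2*a^3 + 7*a - 1
(5) = d^5 - d^4 - 26*d^3 + 44*d^2 + 88*d - 160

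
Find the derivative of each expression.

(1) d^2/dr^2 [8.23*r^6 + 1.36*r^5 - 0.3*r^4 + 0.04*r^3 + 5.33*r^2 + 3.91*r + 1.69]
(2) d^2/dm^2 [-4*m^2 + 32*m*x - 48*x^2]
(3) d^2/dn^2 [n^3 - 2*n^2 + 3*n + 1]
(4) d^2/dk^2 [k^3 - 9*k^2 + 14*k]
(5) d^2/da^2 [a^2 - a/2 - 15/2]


(1) = 246.9*r^4 + 27.2*r^3 - 3.6*r^2 + 0.24*r + 10.66
(2) = -8
(3) = 6*n - 4
(4) = 6*k - 18
(5) = 2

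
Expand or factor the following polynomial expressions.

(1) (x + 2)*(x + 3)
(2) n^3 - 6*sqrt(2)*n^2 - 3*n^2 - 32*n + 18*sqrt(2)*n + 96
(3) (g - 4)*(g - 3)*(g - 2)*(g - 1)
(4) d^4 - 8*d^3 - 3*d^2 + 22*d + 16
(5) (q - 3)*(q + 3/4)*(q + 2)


(1) = x^2 + 5*x + 6
(2) = (n - 3)*(n - 8*sqrt(2))*(n + 2*sqrt(2))
(3) = g^4 - 10*g^3 + 35*g^2 - 50*g + 24
(4) = (d - 8)*(d - 2)*(d + 1)^2
(5) = q^3 - q^2/4 - 27*q/4 - 9/2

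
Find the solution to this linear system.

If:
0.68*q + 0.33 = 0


Then:
q = -0.49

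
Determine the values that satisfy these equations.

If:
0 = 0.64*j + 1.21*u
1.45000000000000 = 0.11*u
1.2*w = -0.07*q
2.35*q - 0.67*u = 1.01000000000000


Then:
j = -24.92
q = 4.19
u = 13.18
w = -0.24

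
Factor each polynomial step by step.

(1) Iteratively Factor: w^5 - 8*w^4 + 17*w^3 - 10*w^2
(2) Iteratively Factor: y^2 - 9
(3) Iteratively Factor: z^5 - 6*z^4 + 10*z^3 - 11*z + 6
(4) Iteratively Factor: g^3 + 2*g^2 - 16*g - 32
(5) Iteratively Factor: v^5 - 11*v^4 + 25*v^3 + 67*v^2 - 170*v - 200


(1) = (w - 5)*(w^4 - 3*w^3 + 2*w^2) = (w - 5)*(w - 1)*(w^3 - 2*w^2) = w*(w - 5)*(w - 1)*(w^2 - 2*w) = w*(w - 5)*(w - 2)*(w - 1)*(w)
(2) = (y - 3)*(y + 3)
(3) = (z - 1)*(z^4 - 5*z^3 + 5*z^2 + 5*z - 6) = (z - 1)*(z + 1)*(z^3 - 6*z^2 + 11*z - 6) = (z - 3)*(z - 1)*(z + 1)*(z^2 - 3*z + 2) = (z - 3)*(z - 2)*(z - 1)*(z + 1)*(z - 1)
(4) = (g - 4)*(g^2 + 6*g + 8) = (g - 4)*(g + 4)*(g + 2)
(5) = (v - 5)*(v^4 - 6*v^3 - 5*v^2 + 42*v + 40) = (v - 5)^2*(v^3 - v^2 - 10*v - 8) = (v - 5)^2*(v + 2)*(v^2 - 3*v - 4) = (v - 5)^2*(v - 4)*(v + 2)*(v + 1)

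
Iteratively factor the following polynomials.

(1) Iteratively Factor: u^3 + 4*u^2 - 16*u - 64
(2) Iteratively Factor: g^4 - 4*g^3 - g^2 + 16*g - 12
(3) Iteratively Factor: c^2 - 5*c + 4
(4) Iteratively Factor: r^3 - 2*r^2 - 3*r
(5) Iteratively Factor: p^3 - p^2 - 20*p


(1) = (u - 4)*(u^2 + 8*u + 16) = (u - 4)*(u + 4)*(u + 4)
(2) = (g - 3)*(g^3 - g^2 - 4*g + 4) = (g - 3)*(g - 2)*(g^2 + g - 2) = (g - 3)*(g - 2)*(g - 1)*(g + 2)
(3) = (c - 1)*(c - 4)
(4) = (r)*(r^2 - 2*r - 3) = r*(r - 3)*(r + 1)
(5) = (p)*(p^2 - p - 20) = p*(p - 5)*(p + 4)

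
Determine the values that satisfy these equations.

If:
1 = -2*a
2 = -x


Then:
a = -1/2
x = -2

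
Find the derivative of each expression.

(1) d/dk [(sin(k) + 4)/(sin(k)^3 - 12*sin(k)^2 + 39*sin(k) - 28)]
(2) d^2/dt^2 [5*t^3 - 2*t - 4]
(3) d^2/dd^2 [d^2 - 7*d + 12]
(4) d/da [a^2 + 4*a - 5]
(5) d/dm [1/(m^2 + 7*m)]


(1) = 2*(-sin(k)^3 + 48*sin(k) - 92)*cos(k)/((sin(k) - 7)^2*(sin(k) - 4)^2*(sin(k) - 1)^2)
(2) = 30*t
(3) = 2
(4) = 2*a + 4
(5) = (-2*m - 7)/(m^2*(m + 7)^2)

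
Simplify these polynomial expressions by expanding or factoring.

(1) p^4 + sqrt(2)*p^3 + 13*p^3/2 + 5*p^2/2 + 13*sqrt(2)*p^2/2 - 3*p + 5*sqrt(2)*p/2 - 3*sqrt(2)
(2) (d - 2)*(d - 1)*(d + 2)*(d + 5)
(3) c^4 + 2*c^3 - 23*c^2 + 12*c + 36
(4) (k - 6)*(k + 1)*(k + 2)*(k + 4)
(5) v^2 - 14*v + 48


(1) = (p - 1/2)*(p + 1)*(p + 6)*(p + sqrt(2))
(2) = d^4 + 4*d^3 - 9*d^2 - 16*d + 20
(3) = (c - 3)*(c - 2)*(c + 1)*(c + 6)
(4) = k^4 + k^3 - 28*k^2 - 76*k - 48
(5) = (v - 8)*(v - 6)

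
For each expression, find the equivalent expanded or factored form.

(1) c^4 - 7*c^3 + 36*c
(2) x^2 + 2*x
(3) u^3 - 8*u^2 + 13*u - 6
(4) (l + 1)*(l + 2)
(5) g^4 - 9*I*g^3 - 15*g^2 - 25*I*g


(1) = c*(c - 6)*(c - 3)*(c + 2)
(2) = x*(x + 2)
(3) = (u - 6)*(u - 1)^2
(4) = l^2 + 3*l + 2
(5) = g*(g - 5*I)^2*(g + I)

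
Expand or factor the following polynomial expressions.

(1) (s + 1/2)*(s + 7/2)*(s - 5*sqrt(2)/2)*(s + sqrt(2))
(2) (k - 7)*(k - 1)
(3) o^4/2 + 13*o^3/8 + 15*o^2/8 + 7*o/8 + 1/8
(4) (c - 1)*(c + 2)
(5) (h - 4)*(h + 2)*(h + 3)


(1) = s^4 - 3*sqrt(2)*s^3/2 + 4*s^3 - 6*sqrt(2)*s^2 - 13*s^2/4 - 20*s - 21*sqrt(2)*s/8 - 35/4
(2) = k^2 - 8*k + 7
(3) = (o/2 + 1/2)*(o + 1/4)*(o + 1)^2
(4) = c^2 + c - 2
(5) = h^3 + h^2 - 14*h - 24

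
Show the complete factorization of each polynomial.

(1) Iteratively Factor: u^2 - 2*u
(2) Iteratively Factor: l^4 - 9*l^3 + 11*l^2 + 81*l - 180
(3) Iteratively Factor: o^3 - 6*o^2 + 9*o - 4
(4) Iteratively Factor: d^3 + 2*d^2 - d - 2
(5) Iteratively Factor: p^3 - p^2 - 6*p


(1) = (u - 2)*(u)
(2) = (l - 4)*(l^3 - 5*l^2 - 9*l + 45) = (l - 5)*(l - 4)*(l^2 - 9) = (l - 5)*(l - 4)*(l - 3)*(l + 3)
(3) = (o - 1)*(o^2 - 5*o + 4) = (o - 1)^2*(o - 4)
(4) = (d + 1)*(d^2 + d - 2) = (d - 1)*(d + 1)*(d + 2)
(5) = (p + 2)*(p^2 - 3*p) = p*(p + 2)*(p - 3)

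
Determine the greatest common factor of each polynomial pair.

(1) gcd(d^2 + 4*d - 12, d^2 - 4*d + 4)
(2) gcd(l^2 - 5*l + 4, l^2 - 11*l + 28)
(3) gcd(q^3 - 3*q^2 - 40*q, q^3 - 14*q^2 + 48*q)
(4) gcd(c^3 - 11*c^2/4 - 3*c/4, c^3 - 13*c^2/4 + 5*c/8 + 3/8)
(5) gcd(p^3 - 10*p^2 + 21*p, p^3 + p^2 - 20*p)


(1) = gcd((d - 2)*(d + 6), (d - 2)^2) = d - 2
(2) = l - 4
(3) = gcd(q*(q - 8)*(q + 5), q*(q - 8)*(q - 6)) = q^2 - 8*q
(4) = gcd(c*(c - 3)*(c + 1/4), (c - 3)*(c - 1/2)*(c + 1/4)) = c^2 - 11*c/4 - 3/4
(5) = gcd(p*(p - 7)*(p - 3), p*(p - 4)*(p + 5)) = p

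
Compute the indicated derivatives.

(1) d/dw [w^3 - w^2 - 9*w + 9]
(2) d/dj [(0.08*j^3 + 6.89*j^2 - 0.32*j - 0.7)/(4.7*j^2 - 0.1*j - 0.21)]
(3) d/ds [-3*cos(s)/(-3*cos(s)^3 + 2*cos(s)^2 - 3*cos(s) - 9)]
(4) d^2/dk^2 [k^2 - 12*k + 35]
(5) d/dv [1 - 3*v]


(1) = 3*w^2 - 2*w - 9
(2) = (0.376*j^4 - 0.016*j^3 + 0.7646*j^2 + 3.6862*j - 0.0028)/(22.09*j^4 - 0.94*j^3 - 1.964*j^2 + 0.042*j + 0.0441)
(3) = 48*(6*cos(s)^3 - 2*cos(s)^2 - 9)*sin(s)/(8*sin(s)^2 + 21*cos(s) + 3*cos(3*s) + 28)^2
(4) = 2
(5) = -3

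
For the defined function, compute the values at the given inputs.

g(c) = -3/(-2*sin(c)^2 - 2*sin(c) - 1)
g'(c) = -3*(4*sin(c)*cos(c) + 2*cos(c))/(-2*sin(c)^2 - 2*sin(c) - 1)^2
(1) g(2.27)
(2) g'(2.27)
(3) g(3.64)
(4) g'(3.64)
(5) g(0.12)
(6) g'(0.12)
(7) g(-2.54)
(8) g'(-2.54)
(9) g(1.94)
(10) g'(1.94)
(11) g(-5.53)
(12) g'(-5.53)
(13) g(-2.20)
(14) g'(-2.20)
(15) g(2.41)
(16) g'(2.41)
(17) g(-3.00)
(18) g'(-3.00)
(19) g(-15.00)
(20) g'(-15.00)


(1) = 0.81
(2) = 0.71
(3) = 5.99
(4) = 0.92
(5) = 2.37
(6) = -4.59
(7) = 5.90
(8) = -2.52
(9) = 0.65
(10) = 0.29
(11) = 0.91
(12) = -0.95
(13) = 4.35
(14) = -4.57
(15) = 0.93
(16) = 1.00
(17) = 3.96
(18) = 7.43
(19) = 5.50
(20) = -4.61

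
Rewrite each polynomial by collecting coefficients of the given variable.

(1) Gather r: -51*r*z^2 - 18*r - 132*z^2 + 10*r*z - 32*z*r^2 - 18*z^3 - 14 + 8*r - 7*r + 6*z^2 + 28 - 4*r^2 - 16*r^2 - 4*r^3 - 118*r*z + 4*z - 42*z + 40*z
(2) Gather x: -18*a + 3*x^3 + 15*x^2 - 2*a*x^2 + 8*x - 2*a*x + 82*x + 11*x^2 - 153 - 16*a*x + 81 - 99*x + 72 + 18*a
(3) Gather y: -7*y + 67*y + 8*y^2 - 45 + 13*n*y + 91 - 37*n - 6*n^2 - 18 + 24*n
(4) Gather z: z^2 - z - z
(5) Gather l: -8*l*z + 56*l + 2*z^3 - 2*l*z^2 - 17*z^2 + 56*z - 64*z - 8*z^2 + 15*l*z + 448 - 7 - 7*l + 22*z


(1) = -4*r^3 + r^2*(-32*z - 20) + r*(-51*z^2 - 108*z - 17) - 18*z^3 - 126*z^2 + 2*z + 14
(2) = 3*x^3 + x^2*(26 - 2*a) + x*(-18*a - 9)
(3) = -6*n^2 - 13*n + 8*y^2 + y*(13*n + 60) + 28
(4) = z^2 - 2*z
(5) = l*(-2*z^2 + 7*z + 49) + 2*z^3 - 25*z^2 + 14*z + 441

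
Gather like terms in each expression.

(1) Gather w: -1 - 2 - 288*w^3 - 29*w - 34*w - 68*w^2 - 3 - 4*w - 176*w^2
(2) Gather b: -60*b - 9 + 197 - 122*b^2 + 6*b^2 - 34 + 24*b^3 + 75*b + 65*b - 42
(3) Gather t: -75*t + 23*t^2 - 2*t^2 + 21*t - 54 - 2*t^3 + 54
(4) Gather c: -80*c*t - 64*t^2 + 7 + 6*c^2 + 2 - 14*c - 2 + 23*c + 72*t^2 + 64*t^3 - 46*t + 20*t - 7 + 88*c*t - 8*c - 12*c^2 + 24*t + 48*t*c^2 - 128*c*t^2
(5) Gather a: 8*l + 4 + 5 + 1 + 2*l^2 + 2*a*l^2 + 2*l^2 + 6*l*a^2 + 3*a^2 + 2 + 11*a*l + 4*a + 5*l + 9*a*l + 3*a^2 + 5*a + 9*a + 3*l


(1) = -288*w^3 - 244*w^2 - 67*w - 6
(2) = 24*b^3 - 116*b^2 + 80*b + 112
(3) = -2*t^3 + 21*t^2 - 54*t
(4) = c^2*(48*t - 6) + c*(-128*t^2 + 8*t + 1) + 64*t^3 + 8*t^2 - 2*t
(5) = a^2*(6*l + 6) + a*(2*l^2 + 20*l + 18) + 4*l^2 + 16*l + 12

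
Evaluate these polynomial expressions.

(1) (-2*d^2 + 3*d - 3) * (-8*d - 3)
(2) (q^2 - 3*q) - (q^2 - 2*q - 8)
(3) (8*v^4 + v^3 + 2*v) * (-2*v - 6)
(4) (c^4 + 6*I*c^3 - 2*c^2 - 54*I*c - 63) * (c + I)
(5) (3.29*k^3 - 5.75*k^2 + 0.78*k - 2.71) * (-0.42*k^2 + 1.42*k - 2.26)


(1) = 16*d^3 - 18*d^2 + 15*d + 9
(2) = 8 - q
(3) = -16*v^5 - 50*v^4 - 6*v^3 - 4*v^2 - 12*v
(4) = c^5 + 7*I*c^4 - 8*c^3 - 56*I*c^2 - 9*c - 63*I
(5) = -1.3818*k^5 + 7.0868*k^4 - 15.928*k^3 + 15.2408*k^2 - 5.611*k + 6.1246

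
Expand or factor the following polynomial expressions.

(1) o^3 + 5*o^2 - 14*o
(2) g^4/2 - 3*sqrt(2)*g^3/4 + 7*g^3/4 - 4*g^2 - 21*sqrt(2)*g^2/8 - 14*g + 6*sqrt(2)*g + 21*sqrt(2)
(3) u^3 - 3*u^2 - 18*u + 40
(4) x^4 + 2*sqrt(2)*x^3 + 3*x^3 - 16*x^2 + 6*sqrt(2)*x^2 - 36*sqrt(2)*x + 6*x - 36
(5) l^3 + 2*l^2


(1) = o*(o - 2)*(o + 7)
(2) = (g/2 + sqrt(2))*(g + 7/2)*(g - 2*sqrt(2))*(g - 3*sqrt(2)/2)
(3) = (u - 5)*(u - 2)*(u + 4)
(4) = (x - 3)*(x + 6)*(x + sqrt(2))^2
(5) = l^2*(l + 2)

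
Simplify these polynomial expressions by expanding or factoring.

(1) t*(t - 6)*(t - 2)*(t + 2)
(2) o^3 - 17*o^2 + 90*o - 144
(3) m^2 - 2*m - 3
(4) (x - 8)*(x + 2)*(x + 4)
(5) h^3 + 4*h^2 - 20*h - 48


(1) = t^4 - 6*t^3 - 4*t^2 + 24*t
(2) = (o - 8)*(o - 6)*(o - 3)
(3) = (m - 3)*(m + 1)
(4) = x^3 - 2*x^2 - 40*x - 64
(5) = (h - 4)*(h + 2)*(h + 6)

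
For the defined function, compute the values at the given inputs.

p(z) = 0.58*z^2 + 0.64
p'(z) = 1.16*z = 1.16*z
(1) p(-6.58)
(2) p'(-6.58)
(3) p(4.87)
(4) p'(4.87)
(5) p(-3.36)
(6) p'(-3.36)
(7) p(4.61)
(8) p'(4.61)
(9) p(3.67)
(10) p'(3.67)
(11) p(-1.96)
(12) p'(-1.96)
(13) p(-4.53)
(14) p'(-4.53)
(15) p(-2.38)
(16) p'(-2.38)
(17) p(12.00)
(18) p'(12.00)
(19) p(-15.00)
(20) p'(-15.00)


(1) = 25.75
(2) = -7.63
(3) = 14.40
(4) = 5.65
(5) = 7.19
(6) = -3.90
(7) = 12.97
(8) = 5.35
(9) = 8.45
(10) = 4.26
(11) = 2.87
(12) = -2.27
(13) = 12.54
(14) = -5.25
(15) = 3.93
(16) = -2.76
(17) = 84.16
(18) = 13.92
(19) = 131.14
(20) = -17.40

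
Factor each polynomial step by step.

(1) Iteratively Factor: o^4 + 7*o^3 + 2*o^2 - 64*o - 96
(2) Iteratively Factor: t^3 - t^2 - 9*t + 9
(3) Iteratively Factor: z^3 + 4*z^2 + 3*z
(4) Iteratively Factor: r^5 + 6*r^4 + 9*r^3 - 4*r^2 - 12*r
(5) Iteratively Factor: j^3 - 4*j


(1) = (o + 2)*(o^3 + 5*o^2 - 8*o - 48) = (o + 2)*(o + 4)*(o^2 + o - 12) = (o + 2)*(o + 4)^2*(o - 3)
(2) = (t - 1)*(t^2 - 9) = (t - 1)*(t + 3)*(t - 3)
(3) = (z + 3)*(z^2 + z) = z*(z + 3)*(z + 1)
(4) = (r + 2)*(r^4 + 4*r^3 + r^2 - 6*r) = (r - 1)*(r + 2)*(r^3 + 5*r^2 + 6*r) = (r - 1)*(r + 2)^2*(r^2 + 3*r) = (r - 1)*(r + 2)^2*(r + 3)*(r)
(5) = (j)*(j^2 - 4) = j*(j - 2)*(j + 2)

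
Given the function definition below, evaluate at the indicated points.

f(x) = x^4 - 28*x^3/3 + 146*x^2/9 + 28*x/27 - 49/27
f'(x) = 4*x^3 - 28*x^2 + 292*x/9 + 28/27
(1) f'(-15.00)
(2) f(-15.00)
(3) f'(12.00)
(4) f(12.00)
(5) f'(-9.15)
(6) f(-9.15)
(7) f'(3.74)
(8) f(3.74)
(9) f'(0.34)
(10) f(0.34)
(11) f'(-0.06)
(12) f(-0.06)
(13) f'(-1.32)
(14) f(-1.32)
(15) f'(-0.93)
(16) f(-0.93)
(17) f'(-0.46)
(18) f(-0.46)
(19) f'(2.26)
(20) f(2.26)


(1) = -20285.63
(2) = 85757.63
(3) = 3270.37
(4) = 6954.63
(5) = -5704.30
(6) = 15506.22
(7) = -60.02
(8) = -63.63
(9) = 8.99
(10) = 0.06
(11) = -1.01
(12) = -1.82
(13) = -99.78
(14) = 49.58
(15) = -56.57
(16) = 19.51
(17) = -20.20
(18) = 2.09
(19) = -22.48
(20) = 1.74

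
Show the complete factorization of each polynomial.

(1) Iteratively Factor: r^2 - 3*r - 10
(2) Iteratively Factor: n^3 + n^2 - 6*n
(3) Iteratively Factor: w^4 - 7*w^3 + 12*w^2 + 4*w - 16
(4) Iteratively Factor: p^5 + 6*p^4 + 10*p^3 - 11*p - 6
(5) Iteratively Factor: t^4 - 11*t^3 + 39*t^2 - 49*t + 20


(1) = (r - 5)*(r + 2)
(2) = (n - 2)*(n^2 + 3*n) = n*(n - 2)*(n + 3)
(3) = (w - 4)*(w^3 - 3*w^2 + 4) = (w - 4)*(w + 1)*(w^2 - 4*w + 4) = (w - 4)*(w - 2)*(w + 1)*(w - 2)
(4) = (p + 1)*(p^4 + 5*p^3 + 5*p^2 - 5*p - 6) = (p - 1)*(p + 1)*(p^3 + 6*p^2 + 11*p + 6) = (p - 1)*(p + 1)^2*(p^2 + 5*p + 6) = (p - 1)*(p + 1)^2*(p + 2)*(p + 3)
(5) = (t - 1)*(t^3 - 10*t^2 + 29*t - 20) = (t - 4)*(t - 1)*(t^2 - 6*t + 5) = (t - 4)*(t - 1)^2*(t - 5)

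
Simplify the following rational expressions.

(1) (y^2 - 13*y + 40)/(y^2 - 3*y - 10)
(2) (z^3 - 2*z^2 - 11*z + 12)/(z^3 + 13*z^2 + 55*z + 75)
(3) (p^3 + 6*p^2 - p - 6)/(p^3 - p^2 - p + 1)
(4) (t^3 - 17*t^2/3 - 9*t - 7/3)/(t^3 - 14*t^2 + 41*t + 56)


(1) = (y - 8)/(y + 2)
(2) = (z^2 - 5*z + 4)/(z^2 + 10*z + 25)
(3) = (p + 6)/(p - 1)
(4) = (3*t + 1)/(3*t - 24)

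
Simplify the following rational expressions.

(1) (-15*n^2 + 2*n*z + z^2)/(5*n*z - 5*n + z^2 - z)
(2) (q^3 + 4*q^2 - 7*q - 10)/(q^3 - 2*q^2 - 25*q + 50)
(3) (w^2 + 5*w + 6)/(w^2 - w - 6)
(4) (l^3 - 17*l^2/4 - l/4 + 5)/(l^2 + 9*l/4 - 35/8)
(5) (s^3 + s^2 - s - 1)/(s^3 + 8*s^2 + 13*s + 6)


(1) = (-3*n + z)/(z - 1)
(2) = (q + 1)/(q - 5)
(3) = (w + 3)/(w - 3)
(4) = (2*l^2 - 6*l - 8)/(2*l + 7)
(5) = (s - 1)/(s + 6)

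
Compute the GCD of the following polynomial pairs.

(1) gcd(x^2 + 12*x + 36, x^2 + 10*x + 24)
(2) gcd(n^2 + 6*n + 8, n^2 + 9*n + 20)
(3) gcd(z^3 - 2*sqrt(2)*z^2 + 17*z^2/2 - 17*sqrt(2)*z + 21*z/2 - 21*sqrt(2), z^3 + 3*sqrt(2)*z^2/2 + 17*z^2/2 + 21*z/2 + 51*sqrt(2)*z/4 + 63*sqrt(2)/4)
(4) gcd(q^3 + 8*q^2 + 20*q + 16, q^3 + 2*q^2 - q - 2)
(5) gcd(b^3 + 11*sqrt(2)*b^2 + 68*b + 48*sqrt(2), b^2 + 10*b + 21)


(1) = x + 6
(2) = n + 4
(3) = z^2 + 17*z/2 + 21/2
(4) = gcd((q + 2)^2*(q + 4), (q - 1)*(q + 1)*(q + 2)) = q + 2
(5) = 1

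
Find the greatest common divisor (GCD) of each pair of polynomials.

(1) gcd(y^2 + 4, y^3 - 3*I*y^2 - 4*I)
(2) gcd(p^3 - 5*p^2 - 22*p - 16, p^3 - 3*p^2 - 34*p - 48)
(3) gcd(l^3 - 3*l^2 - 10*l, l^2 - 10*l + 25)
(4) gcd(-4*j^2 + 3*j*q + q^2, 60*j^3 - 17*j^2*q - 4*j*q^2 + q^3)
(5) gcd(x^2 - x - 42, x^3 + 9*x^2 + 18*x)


(1) = gcd((y - 2*I)*(y + 2*I), (y - 2*I)^2*(y + I)) = y - 2*I
(2) = gcd((p - 8)*(p + 1)*(p + 2), (p - 8)*(p + 2)*(p + 3)) = p^2 - 6*p - 16
(3) = l - 5
(4) = gcd((-j + q)*(4*j + q), (-5*j + q)*(-3*j + q)*(4*j + q)) = 4*j + q
(5) = gcd((x - 7)*(x + 6), x*(x + 3)*(x + 6)) = x + 6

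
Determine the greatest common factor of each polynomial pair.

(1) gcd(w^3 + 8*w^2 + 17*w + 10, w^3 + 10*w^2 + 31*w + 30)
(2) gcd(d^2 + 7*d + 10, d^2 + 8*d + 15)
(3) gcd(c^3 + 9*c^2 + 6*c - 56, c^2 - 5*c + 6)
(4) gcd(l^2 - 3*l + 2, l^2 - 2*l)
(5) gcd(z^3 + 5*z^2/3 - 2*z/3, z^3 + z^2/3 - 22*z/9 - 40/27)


(1) = gcd((w + 1)*(w + 2)*(w + 5), (w + 2)*(w + 3)*(w + 5)) = w^2 + 7*w + 10
(2) = d + 5
(3) = c - 2
(4) = l - 2
(5) = 1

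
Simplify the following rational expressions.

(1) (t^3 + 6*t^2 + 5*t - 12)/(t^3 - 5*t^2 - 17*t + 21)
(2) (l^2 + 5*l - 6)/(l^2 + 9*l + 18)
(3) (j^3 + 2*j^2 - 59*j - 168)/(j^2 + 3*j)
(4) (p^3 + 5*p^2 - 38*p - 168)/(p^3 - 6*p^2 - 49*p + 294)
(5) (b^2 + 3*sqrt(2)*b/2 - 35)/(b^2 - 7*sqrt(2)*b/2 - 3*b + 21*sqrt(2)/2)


(1) = (t + 4)/(t - 7)
(2) = (l - 1)/(l + 3)
(3) = (j^2 - j - 56)/j
(4) = (p + 4)/(p - 7)
(5) = (4*b + 20*sqrt(2))/(4*b - 12)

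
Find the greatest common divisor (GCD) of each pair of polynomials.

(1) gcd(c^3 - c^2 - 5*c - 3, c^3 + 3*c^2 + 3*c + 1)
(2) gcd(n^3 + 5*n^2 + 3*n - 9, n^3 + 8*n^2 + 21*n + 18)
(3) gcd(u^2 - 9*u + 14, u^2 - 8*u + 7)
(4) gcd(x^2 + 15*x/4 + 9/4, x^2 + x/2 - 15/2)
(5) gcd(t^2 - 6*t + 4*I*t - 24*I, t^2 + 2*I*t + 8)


(1) = c^2 + 2*c + 1
(2) = gcd((n - 1)*(n + 3)^2, (n + 2)*(n + 3)^2) = n^2 + 6*n + 9
(3) = gcd((u - 7)*(u - 2), (u - 7)*(u - 1)) = u - 7
(4) = gcd((x + 3/4)*(x + 3), (x - 5/2)*(x + 3)) = x + 3
(5) = t + 4*I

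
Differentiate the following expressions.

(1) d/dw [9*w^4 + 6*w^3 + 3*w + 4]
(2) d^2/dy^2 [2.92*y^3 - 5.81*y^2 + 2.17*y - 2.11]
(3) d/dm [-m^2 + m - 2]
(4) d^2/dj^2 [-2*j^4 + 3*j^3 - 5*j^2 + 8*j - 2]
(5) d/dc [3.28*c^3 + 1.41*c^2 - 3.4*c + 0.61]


(1) = 36*w^3 + 18*w^2 + 3
(2) = 17.52*y - 11.62
(3) = 1 - 2*m
(4) = -24*j^2 + 18*j - 10
(5) = 9.84*c^2 + 2.82*c - 3.4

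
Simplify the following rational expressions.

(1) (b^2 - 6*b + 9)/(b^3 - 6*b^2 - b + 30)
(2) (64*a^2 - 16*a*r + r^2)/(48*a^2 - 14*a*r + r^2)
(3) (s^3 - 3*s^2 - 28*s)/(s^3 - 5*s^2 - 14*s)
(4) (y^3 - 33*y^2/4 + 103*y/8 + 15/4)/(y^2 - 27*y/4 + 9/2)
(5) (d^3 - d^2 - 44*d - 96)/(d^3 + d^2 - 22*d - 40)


(1) = (b - 3)/(b^2 - 3*b - 10)
(2) = (-8*a + r)/(-6*a + r)
(3) = (s + 4)/(s + 2)
(4) = (8*y^2 - 18*y - 5)/(8*y - 6)
(5) = (d^2 - 5*d - 24)/(d^2 - 3*d - 10)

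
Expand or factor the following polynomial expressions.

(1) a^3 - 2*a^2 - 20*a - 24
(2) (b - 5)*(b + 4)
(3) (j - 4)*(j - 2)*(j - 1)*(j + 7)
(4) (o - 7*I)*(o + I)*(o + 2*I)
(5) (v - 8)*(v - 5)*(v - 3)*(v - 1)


(1) = (a - 6)*(a + 2)^2
(2) = b^2 - b - 20
(3) = j^4 - 35*j^2 + 90*j - 56
(4) = o^3 - 4*I*o^2 + 19*o + 14*I
(5) = v^4 - 17*v^3 + 95*v^2 - 199*v + 120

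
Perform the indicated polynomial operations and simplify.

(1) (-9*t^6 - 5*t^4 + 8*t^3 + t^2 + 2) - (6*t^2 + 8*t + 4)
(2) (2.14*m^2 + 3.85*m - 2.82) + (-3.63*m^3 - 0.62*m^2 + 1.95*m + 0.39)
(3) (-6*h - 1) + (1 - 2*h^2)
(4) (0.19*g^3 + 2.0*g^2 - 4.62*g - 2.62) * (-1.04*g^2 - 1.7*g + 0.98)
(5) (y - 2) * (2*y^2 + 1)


(1) = -9*t^6 - 5*t^4 + 8*t^3 - 5*t^2 - 8*t - 2
(2) = -3.63*m^3 + 1.52*m^2 + 5.8*m - 2.43
(3) = -2*h^2 - 6*h
(4) = -0.1976*g^5 - 2.403*g^4 + 1.591*g^3 + 12.5388*g^2 - 0.0736*g - 2.5676
(5) = 2*y^3 - 4*y^2 + y - 2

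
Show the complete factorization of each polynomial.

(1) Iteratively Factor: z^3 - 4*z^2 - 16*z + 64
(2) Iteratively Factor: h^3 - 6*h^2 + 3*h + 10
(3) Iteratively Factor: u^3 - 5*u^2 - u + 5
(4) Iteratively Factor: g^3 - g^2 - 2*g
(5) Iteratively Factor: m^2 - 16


(1) = (z + 4)*(z^2 - 8*z + 16) = (z - 4)*(z + 4)*(z - 4)
(2) = (h + 1)*(h^2 - 7*h + 10) = (h - 2)*(h + 1)*(h - 5)
(3) = (u - 5)*(u^2 - 1) = (u - 5)*(u + 1)*(u - 1)
(4) = (g)*(g^2 - g - 2) = g*(g - 2)*(g + 1)
(5) = (m - 4)*(m + 4)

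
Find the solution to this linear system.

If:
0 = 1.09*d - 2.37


Then:
d = 2.17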